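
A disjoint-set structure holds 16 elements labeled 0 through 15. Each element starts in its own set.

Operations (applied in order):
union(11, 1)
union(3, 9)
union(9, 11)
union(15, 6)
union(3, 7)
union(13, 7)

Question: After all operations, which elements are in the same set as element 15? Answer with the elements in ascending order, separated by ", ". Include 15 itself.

Answer: 6, 15

Derivation:
Step 1: union(11, 1) -> merged; set of 11 now {1, 11}
Step 2: union(3, 9) -> merged; set of 3 now {3, 9}
Step 3: union(9, 11) -> merged; set of 9 now {1, 3, 9, 11}
Step 4: union(15, 6) -> merged; set of 15 now {6, 15}
Step 5: union(3, 7) -> merged; set of 3 now {1, 3, 7, 9, 11}
Step 6: union(13, 7) -> merged; set of 13 now {1, 3, 7, 9, 11, 13}
Component of 15: {6, 15}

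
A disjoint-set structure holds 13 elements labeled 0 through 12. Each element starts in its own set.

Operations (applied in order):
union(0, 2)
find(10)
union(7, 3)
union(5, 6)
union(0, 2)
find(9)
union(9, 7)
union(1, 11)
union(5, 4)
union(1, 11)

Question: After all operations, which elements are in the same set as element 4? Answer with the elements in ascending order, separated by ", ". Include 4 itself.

Step 1: union(0, 2) -> merged; set of 0 now {0, 2}
Step 2: find(10) -> no change; set of 10 is {10}
Step 3: union(7, 3) -> merged; set of 7 now {3, 7}
Step 4: union(5, 6) -> merged; set of 5 now {5, 6}
Step 5: union(0, 2) -> already same set; set of 0 now {0, 2}
Step 6: find(9) -> no change; set of 9 is {9}
Step 7: union(9, 7) -> merged; set of 9 now {3, 7, 9}
Step 8: union(1, 11) -> merged; set of 1 now {1, 11}
Step 9: union(5, 4) -> merged; set of 5 now {4, 5, 6}
Step 10: union(1, 11) -> already same set; set of 1 now {1, 11}
Component of 4: {4, 5, 6}

Answer: 4, 5, 6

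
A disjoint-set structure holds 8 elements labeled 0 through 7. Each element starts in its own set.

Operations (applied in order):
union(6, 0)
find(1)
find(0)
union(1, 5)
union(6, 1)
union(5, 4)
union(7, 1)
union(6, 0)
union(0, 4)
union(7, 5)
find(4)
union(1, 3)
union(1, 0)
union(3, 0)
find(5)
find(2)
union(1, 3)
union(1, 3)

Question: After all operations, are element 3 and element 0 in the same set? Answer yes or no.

Step 1: union(6, 0) -> merged; set of 6 now {0, 6}
Step 2: find(1) -> no change; set of 1 is {1}
Step 3: find(0) -> no change; set of 0 is {0, 6}
Step 4: union(1, 5) -> merged; set of 1 now {1, 5}
Step 5: union(6, 1) -> merged; set of 6 now {0, 1, 5, 6}
Step 6: union(5, 4) -> merged; set of 5 now {0, 1, 4, 5, 6}
Step 7: union(7, 1) -> merged; set of 7 now {0, 1, 4, 5, 6, 7}
Step 8: union(6, 0) -> already same set; set of 6 now {0, 1, 4, 5, 6, 7}
Step 9: union(0, 4) -> already same set; set of 0 now {0, 1, 4, 5, 6, 7}
Step 10: union(7, 5) -> already same set; set of 7 now {0, 1, 4, 5, 6, 7}
Step 11: find(4) -> no change; set of 4 is {0, 1, 4, 5, 6, 7}
Step 12: union(1, 3) -> merged; set of 1 now {0, 1, 3, 4, 5, 6, 7}
Step 13: union(1, 0) -> already same set; set of 1 now {0, 1, 3, 4, 5, 6, 7}
Step 14: union(3, 0) -> already same set; set of 3 now {0, 1, 3, 4, 5, 6, 7}
Step 15: find(5) -> no change; set of 5 is {0, 1, 3, 4, 5, 6, 7}
Step 16: find(2) -> no change; set of 2 is {2}
Step 17: union(1, 3) -> already same set; set of 1 now {0, 1, 3, 4, 5, 6, 7}
Step 18: union(1, 3) -> already same set; set of 1 now {0, 1, 3, 4, 5, 6, 7}
Set of 3: {0, 1, 3, 4, 5, 6, 7}; 0 is a member.

Answer: yes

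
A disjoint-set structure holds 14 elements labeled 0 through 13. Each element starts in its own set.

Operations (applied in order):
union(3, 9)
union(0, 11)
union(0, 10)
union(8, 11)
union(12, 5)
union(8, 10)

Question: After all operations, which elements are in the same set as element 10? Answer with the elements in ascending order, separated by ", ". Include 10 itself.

Answer: 0, 8, 10, 11

Derivation:
Step 1: union(3, 9) -> merged; set of 3 now {3, 9}
Step 2: union(0, 11) -> merged; set of 0 now {0, 11}
Step 3: union(0, 10) -> merged; set of 0 now {0, 10, 11}
Step 4: union(8, 11) -> merged; set of 8 now {0, 8, 10, 11}
Step 5: union(12, 5) -> merged; set of 12 now {5, 12}
Step 6: union(8, 10) -> already same set; set of 8 now {0, 8, 10, 11}
Component of 10: {0, 8, 10, 11}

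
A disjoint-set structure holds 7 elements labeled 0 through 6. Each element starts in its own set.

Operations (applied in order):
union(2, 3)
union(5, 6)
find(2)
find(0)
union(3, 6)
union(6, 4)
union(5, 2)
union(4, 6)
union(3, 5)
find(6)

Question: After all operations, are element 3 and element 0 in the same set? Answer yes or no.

Answer: no

Derivation:
Step 1: union(2, 3) -> merged; set of 2 now {2, 3}
Step 2: union(5, 6) -> merged; set of 5 now {5, 6}
Step 3: find(2) -> no change; set of 2 is {2, 3}
Step 4: find(0) -> no change; set of 0 is {0}
Step 5: union(3, 6) -> merged; set of 3 now {2, 3, 5, 6}
Step 6: union(6, 4) -> merged; set of 6 now {2, 3, 4, 5, 6}
Step 7: union(5, 2) -> already same set; set of 5 now {2, 3, 4, 5, 6}
Step 8: union(4, 6) -> already same set; set of 4 now {2, 3, 4, 5, 6}
Step 9: union(3, 5) -> already same set; set of 3 now {2, 3, 4, 5, 6}
Step 10: find(6) -> no change; set of 6 is {2, 3, 4, 5, 6}
Set of 3: {2, 3, 4, 5, 6}; 0 is not a member.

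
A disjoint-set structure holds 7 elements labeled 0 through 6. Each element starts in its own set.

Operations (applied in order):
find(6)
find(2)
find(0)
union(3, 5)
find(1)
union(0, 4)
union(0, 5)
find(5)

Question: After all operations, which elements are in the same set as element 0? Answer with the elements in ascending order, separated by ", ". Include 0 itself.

Answer: 0, 3, 4, 5

Derivation:
Step 1: find(6) -> no change; set of 6 is {6}
Step 2: find(2) -> no change; set of 2 is {2}
Step 3: find(0) -> no change; set of 0 is {0}
Step 4: union(3, 5) -> merged; set of 3 now {3, 5}
Step 5: find(1) -> no change; set of 1 is {1}
Step 6: union(0, 4) -> merged; set of 0 now {0, 4}
Step 7: union(0, 5) -> merged; set of 0 now {0, 3, 4, 5}
Step 8: find(5) -> no change; set of 5 is {0, 3, 4, 5}
Component of 0: {0, 3, 4, 5}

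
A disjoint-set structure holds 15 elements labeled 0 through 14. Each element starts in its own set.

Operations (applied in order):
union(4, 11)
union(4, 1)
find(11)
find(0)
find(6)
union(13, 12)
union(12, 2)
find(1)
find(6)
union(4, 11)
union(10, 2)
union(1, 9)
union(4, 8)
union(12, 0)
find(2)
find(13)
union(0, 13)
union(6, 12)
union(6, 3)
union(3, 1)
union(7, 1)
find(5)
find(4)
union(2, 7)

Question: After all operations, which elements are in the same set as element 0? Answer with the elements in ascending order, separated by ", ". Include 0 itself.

Step 1: union(4, 11) -> merged; set of 4 now {4, 11}
Step 2: union(4, 1) -> merged; set of 4 now {1, 4, 11}
Step 3: find(11) -> no change; set of 11 is {1, 4, 11}
Step 4: find(0) -> no change; set of 0 is {0}
Step 5: find(6) -> no change; set of 6 is {6}
Step 6: union(13, 12) -> merged; set of 13 now {12, 13}
Step 7: union(12, 2) -> merged; set of 12 now {2, 12, 13}
Step 8: find(1) -> no change; set of 1 is {1, 4, 11}
Step 9: find(6) -> no change; set of 6 is {6}
Step 10: union(4, 11) -> already same set; set of 4 now {1, 4, 11}
Step 11: union(10, 2) -> merged; set of 10 now {2, 10, 12, 13}
Step 12: union(1, 9) -> merged; set of 1 now {1, 4, 9, 11}
Step 13: union(4, 8) -> merged; set of 4 now {1, 4, 8, 9, 11}
Step 14: union(12, 0) -> merged; set of 12 now {0, 2, 10, 12, 13}
Step 15: find(2) -> no change; set of 2 is {0, 2, 10, 12, 13}
Step 16: find(13) -> no change; set of 13 is {0, 2, 10, 12, 13}
Step 17: union(0, 13) -> already same set; set of 0 now {0, 2, 10, 12, 13}
Step 18: union(6, 12) -> merged; set of 6 now {0, 2, 6, 10, 12, 13}
Step 19: union(6, 3) -> merged; set of 6 now {0, 2, 3, 6, 10, 12, 13}
Step 20: union(3, 1) -> merged; set of 3 now {0, 1, 2, 3, 4, 6, 8, 9, 10, 11, 12, 13}
Step 21: union(7, 1) -> merged; set of 7 now {0, 1, 2, 3, 4, 6, 7, 8, 9, 10, 11, 12, 13}
Step 22: find(5) -> no change; set of 5 is {5}
Step 23: find(4) -> no change; set of 4 is {0, 1, 2, 3, 4, 6, 7, 8, 9, 10, 11, 12, 13}
Step 24: union(2, 7) -> already same set; set of 2 now {0, 1, 2, 3, 4, 6, 7, 8, 9, 10, 11, 12, 13}
Component of 0: {0, 1, 2, 3, 4, 6, 7, 8, 9, 10, 11, 12, 13}

Answer: 0, 1, 2, 3, 4, 6, 7, 8, 9, 10, 11, 12, 13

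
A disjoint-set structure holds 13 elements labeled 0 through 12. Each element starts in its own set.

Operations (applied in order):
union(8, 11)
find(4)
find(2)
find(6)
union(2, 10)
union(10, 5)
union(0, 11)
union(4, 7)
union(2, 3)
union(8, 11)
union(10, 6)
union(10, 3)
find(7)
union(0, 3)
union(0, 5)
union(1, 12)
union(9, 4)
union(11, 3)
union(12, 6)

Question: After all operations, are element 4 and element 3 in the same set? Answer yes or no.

Answer: no

Derivation:
Step 1: union(8, 11) -> merged; set of 8 now {8, 11}
Step 2: find(4) -> no change; set of 4 is {4}
Step 3: find(2) -> no change; set of 2 is {2}
Step 4: find(6) -> no change; set of 6 is {6}
Step 5: union(2, 10) -> merged; set of 2 now {2, 10}
Step 6: union(10, 5) -> merged; set of 10 now {2, 5, 10}
Step 7: union(0, 11) -> merged; set of 0 now {0, 8, 11}
Step 8: union(4, 7) -> merged; set of 4 now {4, 7}
Step 9: union(2, 3) -> merged; set of 2 now {2, 3, 5, 10}
Step 10: union(8, 11) -> already same set; set of 8 now {0, 8, 11}
Step 11: union(10, 6) -> merged; set of 10 now {2, 3, 5, 6, 10}
Step 12: union(10, 3) -> already same set; set of 10 now {2, 3, 5, 6, 10}
Step 13: find(7) -> no change; set of 7 is {4, 7}
Step 14: union(0, 3) -> merged; set of 0 now {0, 2, 3, 5, 6, 8, 10, 11}
Step 15: union(0, 5) -> already same set; set of 0 now {0, 2, 3, 5, 6, 8, 10, 11}
Step 16: union(1, 12) -> merged; set of 1 now {1, 12}
Step 17: union(9, 4) -> merged; set of 9 now {4, 7, 9}
Step 18: union(11, 3) -> already same set; set of 11 now {0, 2, 3, 5, 6, 8, 10, 11}
Step 19: union(12, 6) -> merged; set of 12 now {0, 1, 2, 3, 5, 6, 8, 10, 11, 12}
Set of 4: {4, 7, 9}; 3 is not a member.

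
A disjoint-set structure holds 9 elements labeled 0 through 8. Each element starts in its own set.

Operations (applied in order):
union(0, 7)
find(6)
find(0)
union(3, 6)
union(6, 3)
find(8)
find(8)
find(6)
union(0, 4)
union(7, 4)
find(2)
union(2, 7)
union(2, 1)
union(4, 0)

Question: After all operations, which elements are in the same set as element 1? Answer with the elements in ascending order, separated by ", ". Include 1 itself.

Answer: 0, 1, 2, 4, 7

Derivation:
Step 1: union(0, 7) -> merged; set of 0 now {0, 7}
Step 2: find(6) -> no change; set of 6 is {6}
Step 3: find(0) -> no change; set of 0 is {0, 7}
Step 4: union(3, 6) -> merged; set of 3 now {3, 6}
Step 5: union(6, 3) -> already same set; set of 6 now {3, 6}
Step 6: find(8) -> no change; set of 8 is {8}
Step 7: find(8) -> no change; set of 8 is {8}
Step 8: find(6) -> no change; set of 6 is {3, 6}
Step 9: union(0, 4) -> merged; set of 0 now {0, 4, 7}
Step 10: union(7, 4) -> already same set; set of 7 now {0, 4, 7}
Step 11: find(2) -> no change; set of 2 is {2}
Step 12: union(2, 7) -> merged; set of 2 now {0, 2, 4, 7}
Step 13: union(2, 1) -> merged; set of 2 now {0, 1, 2, 4, 7}
Step 14: union(4, 0) -> already same set; set of 4 now {0, 1, 2, 4, 7}
Component of 1: {0, 1, 2, 4, 7}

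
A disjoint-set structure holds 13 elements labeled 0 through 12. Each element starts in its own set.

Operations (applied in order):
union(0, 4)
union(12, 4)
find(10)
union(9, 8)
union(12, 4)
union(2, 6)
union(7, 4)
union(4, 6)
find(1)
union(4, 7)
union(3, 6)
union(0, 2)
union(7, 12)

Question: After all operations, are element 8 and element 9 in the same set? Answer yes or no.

Step 1: union(0, 4) -> merged; set of 0 now {0, 4}
Step 2: union(12, 4) -> merged; set of 12 now {0, 4, 12}
Step 3: find(10) -> no change; set of 10 is {10}
Step 4: union(9, 8) -> merged; set of 9 now {8, 9}
Step 5: union(12, 4) -> already same set; set of 12 now {0, 4, 12}
Step 6: union(2, 6) -> merged; set of 2 now {2, 6}
Step 7: union(7, 4) -> merged; set of 7 now {0, 4, 7, 12}
Step 8: union(4, 6) -> merged; set of 4 now {0, 2, 4, 6, 7, 12}
Step 9: find(1) -> no change; set of 1 is {1}
Step 10: union(4, 7) -> already same set; set of 4 now {0, 2, 4, 6, 7, 12}
Step 11: union(3, 6) -> merged; set of 3 now {0, 2, 3, 4, 6, 7, 12}
Step 12: union(0, 2) -> already same set; set of 0 now {0, 2, 3, 4, 6, 7, 12}
Step 13: union(7, 12) -> already same set; set of 7 now {0, 2, 3, 4, 6, 7, 12}
Set of 8: {8, 9}; 9 is a member.

Answer: yes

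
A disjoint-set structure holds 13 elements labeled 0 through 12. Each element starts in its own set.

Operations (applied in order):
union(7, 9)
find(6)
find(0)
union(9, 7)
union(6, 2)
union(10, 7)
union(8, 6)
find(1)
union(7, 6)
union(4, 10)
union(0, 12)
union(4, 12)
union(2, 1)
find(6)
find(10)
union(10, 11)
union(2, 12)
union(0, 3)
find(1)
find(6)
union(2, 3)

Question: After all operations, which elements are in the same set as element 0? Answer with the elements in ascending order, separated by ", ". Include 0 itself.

Answer: 0, 1, 2, 3, 4, 6, 7, 8, 9, 10, 11, 12

Derivation:
Step 1: union(7, 9) -> merged; set of 7 now {7, 9}
Step 2: find(6) -> no change; set of 6 is {6}
Step 3: find(0) -> no change; set of 0 is {0}
Step 4: union(9, 7) -> already same set; set of 9 now {7, 9}
Step 5: union(6, 2) -> merged; set of 6 now {2, 6}
Step 6: union(10, 7) -> merged; set of 10 now {7, 9, 10}
Step 7: union(8, 6) -> merged; set of 8 now {2, 6, 8}
Step 8: find(1) -> no change; set of 1 is {1}
Step 9: union(7, 6) -> merged; set of 7 now {2, 6, 7, 8, 9, 10}
Step 10: union(4, 10) -> merged; set of 4 now {2, 4, 6, 7, 8, 9, 10}
Step 11: union(0, 12) -> merged; set of 0 now {0, 12}
Step 12: union(4, 12) -> merged; set of 4 now {0, 2, 4, 6, 7, 8, 9, 10, 12}
Step 13: union(2, 1) -> merged; set of 2 now {0, 1, 2, 4, 6, 7, 8, 9, 10, 12}
Step 14: find(6) -> no change; set of 6 is {0, 1, 2, 4, 6, 7, 8, 9, 10, 12}
Step 15: find(10) -> no change; set of 10 is {0, 1, 2, 4, 6, 7, 8, 9, 10, 12}
Step 16: union(10, 11) -> merged; set of 10 now {0, 1, 2, 4, 6, 7, 8, 9, 10, 11, 12}
Step 17: union(2, 12) -> already same set; set of 2 now {0, 1, 2, 4, 6, 7, 8, 9, 10, 11, 12}
Step 18: union(0, 3) -> merged; set of 0 now {0, 1, 2, 3, 4, 6, 7, 8, 9, 10, 11, 12}
Step 19: find(1) -> no change; set of 1 is {0, 1, 2, 3, 4, 6, 7, 8, 9, 10, 11, 12}
Step 20: find(6) -> no change; set of 6 is {0, 1, 2, 3, 4, 6, 7, 8, 9, 10, 11, 12}
Step 21: union(2, 3) -> already same set; set of 2 now {0, 1, 2, 3, 4, 6, 7, 8, 9, 10, 11, 12}
Component of 0: {0, 1, 2, 3, 4, 6, 7, 8, 9, 10, 11, 12}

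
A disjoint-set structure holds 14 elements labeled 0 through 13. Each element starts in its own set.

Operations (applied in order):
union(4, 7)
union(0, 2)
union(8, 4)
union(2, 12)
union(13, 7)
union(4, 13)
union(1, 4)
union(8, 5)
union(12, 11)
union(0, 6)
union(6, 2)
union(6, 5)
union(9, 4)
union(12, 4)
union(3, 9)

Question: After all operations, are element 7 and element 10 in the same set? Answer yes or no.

Answer: no

Derivation:
Step 1: union(4, 7) -> merged; set of 4 now {4, 7}
Step 2: union(0, 2) -> merged; set of 0 now {0, 2}
Step 3: union(8, 4) -> merged; set of 8 now {4, 7, 8}
Step 4: union(2, 12) -> merged; set of 2 now {0, 2, 12}
Step 5: union(13, 7) -> merged; set of 13 now {4, 7, 8, 13}
Step 6: union(4, 13) -> already same set; set of 4 now {4, 7, 8, 13}
Step 7: union(1, 4) -> merged; set of 1 now {1, 4, 7, 8, 13}
Step 8: union(8, 5) -> merged; set of 8 now {1, 4, 5, 7, 8, 13}
Step 9: union(12, 11) -> merged; set of 12 now {0, 2, 11, 12}
Step 10: union(0, 6) -> merged; set of 0 now {0, 2, 6, 11, 12}
Step 11: union(6, 2) -> already same set; set of 6 now {0, 2, 6, 11, 12}
Step 12: union(6, 5) -> merged; set of 6 now {0, 1, 2, 4, 5, 6, 7, 8, 11, 12, 13}
Step 13: union(9, 4) -> merged; set of 9 now {0, 1, 2, 4, 5, 6, 7, 8, 9, 11, 12, 13}
Step 14: union(12, 4) -> already same set; set of 12 now {0, 1, 2, 4, 5, 6, 7, 8, 9, 11, 12, 13}
Step 15: union(3, 9) -> merged; set of 3 now {0, 1, 2, 3, 4, 5, 6, 7, 8, 9, 11, 12, 13}
Set of 7: {0, 1, 2, 3, 4, 5, 6, 7, 8, 9, 11, 12, 13}; 10 is not a member.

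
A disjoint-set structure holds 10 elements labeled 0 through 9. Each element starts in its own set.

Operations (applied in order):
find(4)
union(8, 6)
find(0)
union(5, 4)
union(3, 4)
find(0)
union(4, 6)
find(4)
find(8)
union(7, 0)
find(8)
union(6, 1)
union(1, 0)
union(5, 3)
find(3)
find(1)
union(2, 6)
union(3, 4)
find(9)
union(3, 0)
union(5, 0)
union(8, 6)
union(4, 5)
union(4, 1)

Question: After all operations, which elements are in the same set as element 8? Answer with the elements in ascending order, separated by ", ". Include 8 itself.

Answer: 0, 1, 2, 3, 4, 5, 6, 7, 8

Derivation:
Step 1: find(4) -> no change; set of 4 is {4}
Step 2: union(8, 6) -> merged; set of 8 now {6, 8}
Step 3: find(0) -> no change; set of 0 is {0}
Step 4: union(5, 4) -> merged; set of 5 now {4, 5}
Step 5: union(3, 4) -> merged; set of 3 now {3, 4, 5}
Step 6: find(0) -> no change; set of 0 is {0}
Step 7: union(4, 6) -> merged; set of 4 now {3, 4, 5, 6, 8}
Step 8: find(4) -> no change; set of 4 is {3, 4, 5, 6, 8}
Step 9: find(8) -> no change; set of 8 is {3, 4, 5, 6, 8}
Step 10: union(7, 0) -> merged; set of 7 now {0, 7}
Step 11: find(8) -> no change; set of 8 is {3, 4, 5, 6, 8}
Step 12: union(6, 1) -> merged; set of 6 now {1, 3, 4, 5, 6, 8}
Step 13: union(1, 0) -> merged; set of 1 now {0, 1, 3, 4, 5, 6, 7, 8}
Step 14: union(5, 3) -> already same set; set of 5 now {0, 1, 3, 4, 5, 6, 7, 8}
Step 15: find(3) -> no change; set of 3 is {0, 1, 3, 4, 5, 6, 7, 8}
Step 16: find(1) -> no change; set of 1 is {0, 1, 3, 4, 5, 6, 7, 8}
Step 17: union(2, 6) -> merged; set of 2 now {0, 1, 2, 3, 4, 5, 6, 7, 8}
Step 18: union(3, 4) -> already same set; set of 3 now {0, 1, 2, 3, 4, 5, 6, 7, 8}
Step 19: find(9) -> no change; set of 9 is {9}
Step 20: union(3, 0) -> already same set; set of 3 now {0, 1, 2, 3, 4, 5, 6, 7, 8}
Step 21: union(5, 0) -> already same set; set of 5 now {0, 1, 2, 3, 4, 5, 6, 7, 8}
Step 22: union(8, 6) -> already same set; set of 8 now {0, 1, 2, 3, 4, 5, 6, 7, 8}
Step 23: union(4, 5) -> already same set; set of 4 now {0, 1, 2, 3, 4, 5, 6, 7, 8}
Step 24: union(4, 1) -> already same set; set of 4 now {0, 1, 2, 3, 4, 5, 6, 7, 8}
Component of 8: {0, 1, 2, 3, 4, 5, 6, 7, 8}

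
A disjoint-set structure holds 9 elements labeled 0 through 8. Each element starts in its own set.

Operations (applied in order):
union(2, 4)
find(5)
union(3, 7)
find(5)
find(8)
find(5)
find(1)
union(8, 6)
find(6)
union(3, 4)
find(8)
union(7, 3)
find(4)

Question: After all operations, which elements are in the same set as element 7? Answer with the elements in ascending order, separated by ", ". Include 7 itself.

Step 1: union(2, 4) -> merged; set of 2 now {2, 4}
Step 2: find(5) -> no change; set of 5 is {5}
Step 3: union(3, 7) -> merged; set of 3 now {3, 7}
Step 4: find(5) -> no change; set of 5 is {5}
Step 5: find(8) -> no change; set of 8 is {8}
Step 6: find(5) -> no change; set of 5 is {5}
Step 7: find(1) -> no change; set of 1 is {1}
Step 8: union(8, 6) -> merged; set of 8 now {6, 8}
Step 9: find(6) -> no change; set of 6 is {6, 8}
Step 10: union(3, 4) -> merged; set of 3 now {2, 3, 4, 7}
Step 11: find(8) -> no change; set of 8 is {6, 8}
Step 12: union(7, 3) -> already same set; set of 7 now {2, 3, 4, 7}
Step 13: find(4) -> no change; set of 4 is {2, 3, 4, 7}
Component of 7: {2, 3, 4, 7}

Answer: 2, 3, 4, 7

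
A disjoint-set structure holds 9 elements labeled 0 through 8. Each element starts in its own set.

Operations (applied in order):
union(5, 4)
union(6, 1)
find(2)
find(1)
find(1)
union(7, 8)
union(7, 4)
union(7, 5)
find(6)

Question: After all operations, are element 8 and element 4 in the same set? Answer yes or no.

Step 1: union(5, 4) -> merged; set of 5 now {4, 5}
Step 2: union(6, 1) -> merged; set of 6 now {1, 6}
Step 3: find(2) -> no change; set of 2 is {2}
Step 4: find(1) -> no change; set of 1 is {1, 6}
Step 5: find(1) -> no change; set of 1 is {1, 6}
Step 6: union(7, 8) -> merged; set of 7 now {7, 8}
Step 7: union(7, 4) -> merged; set of 7 now {4, 5, 7, 8}
Step 8: union(7, 5) -> already same set; set of 7 now {4, 5, 7, 8}
Step 9: find(6) -> no change; set of 6 is {1, 6}
Set of 8: {4, 5, 7, 8}; 4 is a member.

Answer: yes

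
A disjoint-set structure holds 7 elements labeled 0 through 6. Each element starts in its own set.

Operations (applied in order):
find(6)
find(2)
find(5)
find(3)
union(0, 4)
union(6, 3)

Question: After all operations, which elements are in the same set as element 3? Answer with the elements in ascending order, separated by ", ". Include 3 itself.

Step 1: find(6) -> no change; set of 6 is {6}
Step 2: find(2) -> no change; set of 2 is {2}
Step 3: find(5) -> no change; set of 5 is {5}
Step 4: find(3) -> no change; set of 3 is {3}
Step 5: union(0, 4) -> merged; set of 0 now {0, 4}
Step 6: union(6, 3) -> merged; set of 6 now {3, 6}
Component of 3: {3, 6}

Answer: 3, 6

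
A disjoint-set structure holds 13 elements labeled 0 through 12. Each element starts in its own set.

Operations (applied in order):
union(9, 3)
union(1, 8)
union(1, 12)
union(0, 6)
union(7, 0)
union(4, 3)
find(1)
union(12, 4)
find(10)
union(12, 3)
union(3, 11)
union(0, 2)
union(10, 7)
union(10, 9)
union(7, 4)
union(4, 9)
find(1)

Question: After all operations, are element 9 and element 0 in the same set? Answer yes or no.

Step 1: union(9, 3) -> merged; set of 9 now {3, 9}
Step 2: union(1, 8) -> merged; set of 1 now {1, 8}
Step 3: union(1, 12) -> merged; set of 1 now {1, 8, 12}
Step 4: union(0, 6) -> merged; set of 0 now {0, 6}
Step 5: union(7, 0) -> merged; set of 7 now {0, 6, 7}
Step 6: union(4, 3) -> merged; set of 4 now {3, 4, 9}
Step 7: find(1) -> no change; set of 1 is {1, 8, 12}
Step 8: union(12, 4) -> merged; set of 12 now {1, 3, 4, 8, 9, 12}
Step 9: find(10) -> no change; set of 10 is {10}
Step 10: union(12, 3) -> already same set; set of 12 now {1, 3, 4, 8, 9, 12}
Step 11: union(3, 11) -> merged; set of 3 now {1, 3, 4, 8, 9, 11, 12}
Step 12: union(0, 2) -> merged; set of 0 now {0, 2, 6, 7}
Step 13: union(10, 7) -> merged; set of 10 now {0, 2, 6, 7, 10}
Step 14: union(10, 9) -> merged; set of 10 now {0, 1, 2, 3, 4, 6, 7, 8, 9, 10, 11, 12}
Step 15: union(7, 4) -> already same set; set of 7 now {0, 1, 2, 3, 4, 6, 7, 8, 9, 10, 11, 12}
Step 16: union(4, 9) -> already same set; set of 4 now {0, 1, 2, 3, 4, 6, 7, 8, 9, 10, 11, 12}
Step 17: find(1) -> no change; set of 1 is {0, 1, 2, 3, 4, 6, 7, 8, 9, 10, 11, 12}
Set of 9: {0, 1, 2, 3, 4, 6, 7, 8, 9, 10, 11, 12}; 0 is a member.

Answer: yes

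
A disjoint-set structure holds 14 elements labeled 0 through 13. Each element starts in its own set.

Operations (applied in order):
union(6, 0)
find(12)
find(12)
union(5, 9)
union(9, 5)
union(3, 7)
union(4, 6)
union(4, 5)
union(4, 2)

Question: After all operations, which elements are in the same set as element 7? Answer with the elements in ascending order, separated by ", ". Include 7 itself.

Answer: 3, 7

Derivation:
Step 1: union(6, 0) -> merged; set of 6 now {0, 6}
Step 2: find(12) -> no change; set of 12 is {12}
Step 3: find(12) -> no change; set of 12 is {12}
Step 4: union(5, 9) -> merged; set of 5 now {5, 9}
Step 5: union(9, 5) -> already same set; set of 9 now {5, 9}
Step 6: union(3, 7) -> merged; set of 3 now {3, 7}
Step 7: union(4, 6) -> merged; set of 4 now {0, 4, 6}
Step 8: union(4, 5) -> merged; set of 4 now {0, 4, 5, 6, 9}
Step 9: union(4, 2) -> merged; set of 4 now {0, 2, 4, 5, 6, 9}
Component of 7: {3, 7}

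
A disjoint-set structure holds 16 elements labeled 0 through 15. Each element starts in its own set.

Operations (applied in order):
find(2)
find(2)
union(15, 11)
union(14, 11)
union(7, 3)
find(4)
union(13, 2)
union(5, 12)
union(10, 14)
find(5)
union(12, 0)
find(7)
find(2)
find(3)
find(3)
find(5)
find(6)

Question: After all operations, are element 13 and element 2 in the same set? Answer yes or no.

Answer: yes

Derivation:
Step 1: find(2) -> no change; set of 2 is {2}
Step 2: find(2) -> no change; set of 2 is {2}
Step 3: union(15, 11) -> merged; set of 15 now {11, 15}
Step 4: union(14, 11) -> merged; set of 14 now {11, 14, 15}
Step 5: union(7, 3) -> merged; set of 7 now {3, 7}
Step 6: find(4) -> no change; set of 4 is {4}
Step 7: union(13, 2) -> merged; set of 13 now {2, 13}
Step 8: union(5, 12) -> merged; set of 5 now {5, 12}
Step 9: union(10, 14) -> merged; set of 10 now {10, 11, 14, 15}
Step 10: find(5) -> no change; set of 5 is {5, 12}
Step 11: union(12, 0) -> merged; set of 12 now {0, 5, 12}
Step 12: find(7) -> no change; set of 7 is {3, 7}
Step 13: find(2) -> no change; set of 2 is {2, 13}
Step 14: find(3) -> no change; set of 3 is {3, 7}
Step 15: find(3) -> no change; set of 3 is {3, 7}
Step 16: find(5) -> no change; set of 5 is {0, 5, 12}
Step 17: find(6) -> no change; set of 6 is {6}
Set of 13: {2, 13}; 2 is a member.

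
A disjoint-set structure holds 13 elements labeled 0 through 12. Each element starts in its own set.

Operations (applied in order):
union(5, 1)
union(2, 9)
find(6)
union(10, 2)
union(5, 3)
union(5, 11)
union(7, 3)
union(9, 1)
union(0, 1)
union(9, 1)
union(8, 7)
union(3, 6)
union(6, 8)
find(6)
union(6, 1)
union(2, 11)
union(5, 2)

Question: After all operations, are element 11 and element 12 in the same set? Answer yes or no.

Answer: no

Derivation:
Step 1: union(5, 1) -> merged; set of 5 now {1, 5}
Step 2: union(2, 9) -> merged; set of 2 now {2, 9}
Step 3: find(6) -> no change; set of 6 is {6}
Step 4: union(10, 2) -> merged; set of 10 now {2, 9, 10}
Step 5: union(5, 3) -> merged; set of 5 now {1, 3, 5}
Step 6: union(5, 11) -> merged; set of 5 now {1, 3, 5, 11}
Step 7: union(7, 3) -> merged; set of 7 now {1, 3, 5, 7, 11}
Step 8: union(9, 1) -> merged; set of 9 now {1, 2, 3, 5, 7, 9, 10, 11}
Step 9: union(0, 1) -> merged; set of 0 now {0, 1, 2, 3, 5, 7, 9, 10, 11}
Step 10: union(9, 1) -> already same set; set of 9 now {0, 1, 2, 3, 5, 7, 9, 10, 11}
Step 11: union(8, 7) -> merged; set of 8 now {0, 1, 2, 3, 5, 7, 8, 9, 10, 11}
Step 12: union(3, 6) -> merged; set of 3 now {0, 1, 2, 3, 5, 6, 7, 8, 9, 10, 11}
Step 13: union(6, 8) -> already same set; set of 6 now {0, 1, 2, 3, 5, 6, 7, 8, 9, 10, 11}
Step 14: find(6) -> no change; set of 6 is {0, 1, 2, 3, 5, 6, 7, 8, 9, 10, 11}
Step 15: union(6, 1) -> already same set; set of 6 now {0, 1, 2, 3, 5, 6, 7, 8, 9, 10, 11}
Step 16: union(2, 11) -> already same set; set of 2 now {0, 1, 2, 3, 5, 6, 7, 8, 9, 10, 11}
Step 17: union(5, 2) -> already same set; set of 5 now {0, 1, 2, 3, 5, 6, 7, 8, 9, 10, 11}
Set of 11: {0, 1, 2, 3, 5, 6, 7, 8, 9, 10, 11}; 12 is not a member.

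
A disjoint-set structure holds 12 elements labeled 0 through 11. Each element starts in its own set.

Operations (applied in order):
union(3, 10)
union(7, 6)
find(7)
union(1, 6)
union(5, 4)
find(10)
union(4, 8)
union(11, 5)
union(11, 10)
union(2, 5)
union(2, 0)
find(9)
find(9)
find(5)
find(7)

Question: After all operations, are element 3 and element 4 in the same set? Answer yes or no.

Answer: yes

Derivation:
Step 1: union(3, 10) -> merged; set of 3 now {3, 10}
Step 2: union(7, 6) -> merged; set of 7 now {6, 7}
Step 3: find(7) -> no change; set of 7 is {6, 7}
Step 4: union(1, 6) -> merged; set of 1 now {1, 6, 7}
Step 5: union(5, 4) -> merged; set of 5 now {4, 5}
Step 6: find(10) -> no change; set of 10 is {3, 10}
Step 7: union(4, 8) -> merged; set of 4 now {4, 5, 8}
Step 8: union(11, 5) -> merged; set of 11 now {4, 5, 8, 11}
Step 9: union(11, 10) -> merged; set of 11 now {3, 4, 5, 8, 10, 11}
Step 10: union(2, 5) -> merged; set of 2 now {2, 3, 4, 5, 8, 10, 11}
Step 11: union(2, 0) -> merged; set of 2 now {0, 2, 3, 4, 5, 8, 10, 11}
Step 12: find(9) -> no change; set of 9 is {9}
Step 13: find(9) -> no change; set of 9 is {9}
Step 14: find(5) -> no change; set of 5 is {0, 2, 3, 4, 5, 8, 10, 11}
Step 15: find(7) -> no change; set of 7 is {1, 6, 7}
Set of 3: {0, 2, 3, 4, 5, 8, 10, 11}; 4 is a member.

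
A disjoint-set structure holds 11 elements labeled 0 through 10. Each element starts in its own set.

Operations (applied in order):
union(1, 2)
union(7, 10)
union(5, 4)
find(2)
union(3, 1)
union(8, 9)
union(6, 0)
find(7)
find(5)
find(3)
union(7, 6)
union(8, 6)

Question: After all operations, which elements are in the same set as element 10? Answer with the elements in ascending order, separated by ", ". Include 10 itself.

Step 1: union(1, 2) -> merged; set of 1 now {1, 2}
Step 2: union(7, 10) -> merged; set of 7 now {7, 10}
Step 3: union(5, 4) -> merged; set of 5 now {4, 5}
Step 4: find(2) -> no change; set of 2 is {1, 2}
Step 5: union(3, 1) -> merged; set of 3 now {1, 2, 3}
Step 6: union(8, 9) -> merged; set of 8 now {8, 9}
Step 7: union(6, 0) -> merged; set of 6 now {0, 6}
Step 8: find(7) -> no change; set of 7 is {7, 10}
Step 9: find(5) -> no change; set of 5 is {4, 5}
Step 10: find(3) -> no change; set of 3 is {1, 2, 3}
Step 11: union(7, 6) -> merged; set of 7 now {0, 6, 7, 10}
Step 12: union(8, 6) -> merged; set of 8 now {0, 6, 7, 8, 9, 10}
Component of 10: {0, 6, 7, 8, 9, 10}

Answer: 0, 6, 7, 8, 9, 10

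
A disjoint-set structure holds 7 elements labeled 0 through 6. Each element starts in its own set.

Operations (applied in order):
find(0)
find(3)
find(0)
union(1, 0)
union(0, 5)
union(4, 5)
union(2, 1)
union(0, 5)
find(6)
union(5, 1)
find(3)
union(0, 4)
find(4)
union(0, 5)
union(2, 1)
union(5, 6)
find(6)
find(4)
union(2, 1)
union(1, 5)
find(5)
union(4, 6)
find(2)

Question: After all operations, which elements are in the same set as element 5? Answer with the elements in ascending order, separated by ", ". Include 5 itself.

Step 1: find(0) -> no change; set of 0 is {0}
Step 2: find(3) -> no change; set of 3 is {3}
Step 3: find(0) -> no change; set of 0 is {0}
Step 4: union(1, 0) -> merged; set of 1 now {0, 1}
Step 5: union(0, 5) -> merged; set of 0 now {0, 1, 5}
Step 6: union(4, 5) -> merged; set of 4 now {0, 1, 4, 5}
Step 7: union(2, 1) -> merged; set of 2 now {0, 1, 2, 4, 5}
Step 8: union(0, 5) -> already same set; set of 0 now {0, 1, 2, 4, 5}
Step 9: find(6) -> no change; set of 6 is {6}
Step 10: union(5, 1) -> already same set; set of 5 now {0, 1, 2, 4, 5}
Step 11: find(3) -> no change; set of 3 is {3}
Step 12: union(0, 4) -> already same set; set of 0 now {0, 1, 2, 4, 5}
Step 13: find(4) -> no change; set of 4 is {0, 1, 2, 4, 5}
Step 14: union(0, 5) -> already same set; set of 0 now {0, 1, 2, 4, 5}
Step 15: union(2, 1) -> already same set; set of 2 now {0, 1, 2, 4, 5}
Step 16: union(5, 6) -> merged; set of 5 now {0, 1, 2, 4, 5, 6}
Step 17: find(6) -> no change; set of 6 is {0, 1, 2, 4, 5, 6}
Step 18: find(4) -> no change; set of 4 is {0, 1, 2, 4, 5, 6}
Step 19: union(2, 1) -> already same set; set of 2 now {0, 1, 2, 4, 5, 6}
Step 20: union(1, 5) -> already same set; set of 1 now {0, 1, 2, 4, 5, 6}
Step 21: find(5) -> no change; set of 5 is {0, 1, 2, 4, 5, 6}
Step 22: union(4, 6) -> already same set; set of 4 now {0, 1, 2, 4, 5, 6}
Step 23: find(2) -> no change; set of 2 is {0, 1, 2, 4, 5, 6}
Component of 5: {0, 1, 2, 4, 5, 6}

Answer: 0, 1, 2, 4, 5, 6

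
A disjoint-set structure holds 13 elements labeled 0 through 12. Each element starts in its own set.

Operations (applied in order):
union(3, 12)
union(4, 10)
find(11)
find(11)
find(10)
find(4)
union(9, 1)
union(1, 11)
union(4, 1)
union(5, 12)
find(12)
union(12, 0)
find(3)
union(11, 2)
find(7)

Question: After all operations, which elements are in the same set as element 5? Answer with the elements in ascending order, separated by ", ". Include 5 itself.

Step 1: union(3, 12) -> merged; set of 3 now {3, 12}
Step 2: union(4, 10) -> merged; set of 4 now {4, 10}
Step 3: find(11) -> no change; set of 11 is {11}
Step 4: find(11) -> no change; set of 11 is {11}
Step 5: find(10) -> no change; set of 10 is {4, 10}
Step 6: find(4) -> no change; set of 4 is {4, 10}
Step 7: union(9, 1) -> merged; set of 9 now {1, 9}
Step 8: union(1, 11) -> merged; set of 1 now {1, 9, 11}
Step 9: union(4, 1) -> merged; set of 4 now {1, 4, 9, 10, 11}
Step 10: union(5, 12) -> merged; set of 5 now {3, 5, 12}
Step 11: find(12) -> no change; set of 12 is {3, 5, 12}
Step 12: union(12, 0) -> merged; set of 12 now {0, 3, 5, 12}
Step 13: find(3) -> no change; set of 3 is {0, 3, 5, 12}
Step 14: union(11, 2) -> merged; set of 11 now {1, 2, 4, 9, 10, 11}
Step 15: find(7) -> no change; set of 7 is {7}
Component of 5: {0, 3, 5, 12}

Answer: 0, 3, 5, 12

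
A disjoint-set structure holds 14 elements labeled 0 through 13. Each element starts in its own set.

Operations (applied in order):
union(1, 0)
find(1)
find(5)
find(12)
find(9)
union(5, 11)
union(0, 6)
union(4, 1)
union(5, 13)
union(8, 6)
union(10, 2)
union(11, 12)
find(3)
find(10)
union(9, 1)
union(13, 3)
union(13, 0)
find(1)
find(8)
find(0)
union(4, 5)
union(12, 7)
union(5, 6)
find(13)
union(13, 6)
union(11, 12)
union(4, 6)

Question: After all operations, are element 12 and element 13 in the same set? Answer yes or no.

Step 1: union(1, 0) -> merged; set of 1 now {0, 1}
Step 2: find(1) -> no change; set of 1 is {0, 1}
Step 3: find(5) -> no change; set of 5 is {5}
Step 4: find(12) -> no change; set of 12 is {12}
Step 5: find(9) -> no change; set of 9 is {9}
Step 6: union(5, 11) -> merged; set of 5 now {5, 11}
Step 7: union(0, 6) -> merged; set of 0 now {0, 1, 6}
Step 8: union(4, 1) -> merged; set of 4 now {0, 1, 4, 6}
Step 9: union(5, 13) -> merged; set of 5 now {5, 11, 13}
Step 10: union(8, 6) -> merged; set of 8 now {0, 1, 4, 6, 8}
Step 11: union(10, 2) -> merged; set of 10 now {2, 10}
Step 12: union(11, 12) -> merged; set of 11 now {5, 11, 12, 13}
Step 13: find(3) -> no change; set of 3 is {3}
Step 14: find(10) -> no change; set of 10 is {2, 10}
Step 15: union(9, 1) -> merged; set of 9 now {0, 1, 4, 6, 8, 9}
Step 16: union(13, 3) -> merged; set of 13 now {3, 5, 11, 12, 13}
Step 17: union(13, 0) -> merged; set of 13 now {0, 1, 3, 4, 5, 6, 8, 9, 11, 12, 13}
Step 18: find(1) -> no change; set of 1 is {0, 1, 3, 4, 5, 6, 8, 9, 11, 12, 13}
Step 19: find(8) -> no change; set of 8 is {0, 1, 3, 4, 5, 6, 8, 9, 11, 12, 13}
Step 20: find(0) -> no change; set of 0 is {0, 1, 3, 4, 5, 6, 8, 9, 11, 12, 13}
Step 21: union(4, 5) -> already same set; set of 4 now {0, 1, 3, 4, 5, 6, 8, 9, 11, 12, 13}
Step 22: union(12, 7) -> merged; set of 12 now {0, 1, 3, 4, 5, 6, 7, 8, 9, 11, 12, 13}
Step 23: union(5, 6) -> already same set; set of 5 now {0, 1, 3, 4, 5, 6, 7, 8, 9, 11, 12, 13}
Step 24: find(13) -> no change; set of 13 is {0, 1, 3, 4, 5, 6, 7, 8, 9, 11, 12, 13}
Step 25: union(13, 6) -> already same set; set of 13 now {0, 1, 3, 4, 5, 6, 7, 8, 9, 11, 12, 13}
Step 26: union(11, 12) -> already same set; set of 11 now {0, 1, 3, 4, 5, 6, 7, 8, 9, 11, 12, 13}
Step 27: union(4, 6) -> already same set; set of 4 now {0, 1, 3, 4, 5, 6, 7, 8, 9, 11, 12, 13}
Set of 12: {0, 1, 3, 4, 5, 6, 7, 8, 9, 11, 12, 13}; 13 is a member.

Answer: yes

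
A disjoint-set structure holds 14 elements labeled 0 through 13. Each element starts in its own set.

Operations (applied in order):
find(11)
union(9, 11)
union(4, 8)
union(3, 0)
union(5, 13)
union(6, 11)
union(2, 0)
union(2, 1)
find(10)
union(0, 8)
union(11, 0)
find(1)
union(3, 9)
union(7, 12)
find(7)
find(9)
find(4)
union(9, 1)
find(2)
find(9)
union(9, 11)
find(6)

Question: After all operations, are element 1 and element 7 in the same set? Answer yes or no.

Step 1: find(11) -> no change; set of 11 is {11}
Step 2: union(9, 11) -> merged; set of 9 now {9, 11}
Step 3: union(4, 8) -> merged; set of 4 now {4, 8}
Step 4: union(3, 0) -> merged; set of 3 now {0, 3}
Step 5: union(5, 13) -> merged; set of 5 now {5, 13}
Step 6: union(6, 11) -> merged; set of 6 now {6, 9, 11}
Step 7: union(2, 0) -> merged; set of 2 now {0, 2, 3}
Step 8: union(2, 1) -> merged; set of 2 now {0, 1, 2, 3}
Step 9: find(10) -> no change; set of 10 is {10}
Step 10: union(0, 8) -> merged; set of 0 now {0, 1, 2, 3, 4, 8}
Step 11: union(11, 0) -> merged; set of 11 now {0, 1, 2, 3, 4, 6, 8, 9, 11}
Step 12: find(1) -> no change; set of 1 is {0, 1, 2, 3, 4, 6, 8, 9, 11}
Step 13: union(3, 9) -> already same set; set of 3 now {0, 1, 2, 3, 4, 6, 8, 9, 11}
Step 14: union(7, 12) -> merged; set of 7 now {7, 12}
Step 15: find(7) -> no change; set of 7 is {7, 12}
Step 16: find(9) -> no change; set of 9 is {0, 1, 2, 3, 4, 6, 8, 9, 11}
Step 17: find(4) -> no change; set of 4 is {0, 1, 2, 3, 4, 6, 8, 9, 11}
Step 18: union(9, 1) -> already same set; set of 9 now {0, 1, 2, 3, 4, 6, 8, 9, 11}
Step 19: find(2) -> no change; set of 2 is {0, 1, 2, 3, 4, 6, 8, 9, 11}
Step 20: find(9) -> no change; set of 9 is {0, 1, 2, 3, 4, 6, 8, 9, 11}
Step 21: union(9, 11) -> already same set; set of 9 now {0, 1, 2, 3, 4, 6, 8, 9, 11}
Step 22: find(6) -> no change; set of 6 is {0, 1, 2, 3, 4, 6, 8, 9, 11}
Set of 1: {0, 1, 2, 3, 4, 6, 8, 9, 11}; 7 is not a member.

Answer: no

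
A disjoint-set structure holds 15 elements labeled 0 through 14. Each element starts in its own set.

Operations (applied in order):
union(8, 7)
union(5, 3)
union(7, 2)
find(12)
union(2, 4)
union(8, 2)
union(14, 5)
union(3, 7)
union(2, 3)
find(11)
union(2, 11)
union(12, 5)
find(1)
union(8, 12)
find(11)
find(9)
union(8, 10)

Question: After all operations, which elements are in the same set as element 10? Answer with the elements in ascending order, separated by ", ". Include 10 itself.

Answer: 2, 3, 4, 5, 7, 8, 10, 11, 12, 14

Derivation:
Step 1: union(8, 7) -> merged; set of 8 now {7, 8}
Step 2: union(5, 3) -> merged; set of 5 now {3, 5}
Step 3: union(7, 2) -> merged; set of 7 now {2, 7, 8}
Step 4: find(12) -> no change; set of 12 is {12}
Step 5: union(2, 4) -> merged; set of 2 now {2, 4, 7, 8}
Step 6: union(8, 2) -> already same set; set of 8 now {2, 4, 7, 8}
Step 7: union(14, 5) -> merged; set of 14 now {3, 5, 14}
Step 8: union(3, 7) -> merged; set of 3 now {2, 3, 4, 5, 7, 8, 14}
Step 9: union(2, 3) -> already same set; set of 2 now {2, 3, 4, 5, 7, 8, 14}
Step 10: find(11) -> no change; set of 11 is {11}
Step 11: union(2, 11) -> merged; set of 2 now {2, 3, 4, 5, 7, 8, 11, 14}
Step 12: union(12, 5) -> merged; set of 12 now {2, 3, 4, 5, 7, 8, 11, 12, 14}
Step 13: find(1) -> no change; set of 1 is {1}
Step 14: union(8, 12) -> already same set; set of 8 now {2, 3, 4, 5, 7, 8, 11, 12, 14}
Step 15: find(11) -> no change; set of 11 is {2, 3, 4, 5, 7, 8, 11, 12, 14}
Step 16: find(9) -> no change; set of 9 is {9}
Step 17: union(8, 10) -> merged; set of 8 now {2, 3, 4, 5, 7, 8, 10, 11, 12, 14}
Component of 10: {2, 3, 4, 5, 7, 8, 10, 11, 12, 14}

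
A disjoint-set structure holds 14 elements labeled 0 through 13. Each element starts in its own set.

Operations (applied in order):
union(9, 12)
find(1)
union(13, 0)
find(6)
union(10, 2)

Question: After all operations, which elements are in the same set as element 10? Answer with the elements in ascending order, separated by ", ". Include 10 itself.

Answer: 2, 10

Derivation:
Step 1: union(9, 12) -> merged; set of 9 now {9, 12}
Step 2: find(1) -> no change; set of 1 is {1}
Step 3: union(13, 0) -> merged; set of 13 now {0, 13}
Step 4: find(6) -> no change; set of 6 is {6}
Step 5: union(10, 2) -> merged; set of 10 now {2, 10}
Component of 10: {2, 10}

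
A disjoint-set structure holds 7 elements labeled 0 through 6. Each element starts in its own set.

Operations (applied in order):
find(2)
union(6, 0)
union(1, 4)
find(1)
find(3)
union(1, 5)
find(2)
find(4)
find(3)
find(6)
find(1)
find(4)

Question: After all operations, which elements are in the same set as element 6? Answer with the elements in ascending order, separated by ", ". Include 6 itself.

Answer: 0, 6

Derivation:
Step 1: find(2) -> no change; set of 2 is {2}
Step 2: union(6, 0) -> merged; set of 6 now {0, 6}
Step 3: union(1, 4) -> merged; set of 1 now {1, 4}
Step 4: find(1) -> no change; set of 1 is {1, 4}
Step 5: find(3) -> no change; set of 3 is {3}
Step 6: union(1, 5) -> merged; set of 1 now {1, 4, 5}
Step 7: find(2) -> no change; set of 2 is {2}
Step 8: find(4) -> no change; set of 4 is {1, 4, 5}
Step 9: find(3) -> no change; set of 3 is {3}
Step 10: find(6) -> no change; set of 6 is {0, 6}
Step 11: find(1) -> no change; set of 1 is {1, 4, 5}
Step 12: find(4) -> no change; set of 4 is {1, 4, 5}
Component of 6: {0, 6}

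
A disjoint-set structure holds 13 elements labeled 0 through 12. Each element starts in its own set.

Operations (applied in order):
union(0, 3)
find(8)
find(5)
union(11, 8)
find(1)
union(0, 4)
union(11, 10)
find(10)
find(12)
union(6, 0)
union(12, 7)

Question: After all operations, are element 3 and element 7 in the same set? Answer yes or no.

Step 1: union(0, 3) -> merged; set of 0 now {0, 3}
Step 2: find(8) -> no change; set of 8 is {8}
Step 3: find(5) -> no change; set of 5 is {5}
Step 4: union(11, 8) -> merged; set of 11 now {8, 11}
Step 5: find(1) -> no change; set of 1 is {1}
Step 6: union(0, 4) -> merged; set of 0 now {0, 3, 4}
Step 7: union(11, 10) -> merged; set of 11 now {8, 10, 11}
Step 8: find(10) -> no change; set of 10 is {8, 10, 11}
Step 9: find(12) -> no change; set of 12 is {12}
Step 10: union(6, 0) -> merged; set of 6 now {0, 3, 4, 6}
Step 11: union(12, 7) -> merged; set of 12 now {7, 12}
Set of 3: {0, 3, 4, 6}; 7 is not a member.

Answer: no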